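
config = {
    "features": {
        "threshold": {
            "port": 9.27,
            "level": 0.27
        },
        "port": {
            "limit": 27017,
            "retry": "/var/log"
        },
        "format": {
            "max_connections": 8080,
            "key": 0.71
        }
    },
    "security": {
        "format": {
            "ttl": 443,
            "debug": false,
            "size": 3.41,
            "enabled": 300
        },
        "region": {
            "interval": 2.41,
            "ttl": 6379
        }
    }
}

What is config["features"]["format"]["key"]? 0.71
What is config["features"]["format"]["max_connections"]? 8080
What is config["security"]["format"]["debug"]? False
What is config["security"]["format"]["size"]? 3.41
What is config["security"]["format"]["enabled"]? 300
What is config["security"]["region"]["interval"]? 2.41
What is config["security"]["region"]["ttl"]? 6379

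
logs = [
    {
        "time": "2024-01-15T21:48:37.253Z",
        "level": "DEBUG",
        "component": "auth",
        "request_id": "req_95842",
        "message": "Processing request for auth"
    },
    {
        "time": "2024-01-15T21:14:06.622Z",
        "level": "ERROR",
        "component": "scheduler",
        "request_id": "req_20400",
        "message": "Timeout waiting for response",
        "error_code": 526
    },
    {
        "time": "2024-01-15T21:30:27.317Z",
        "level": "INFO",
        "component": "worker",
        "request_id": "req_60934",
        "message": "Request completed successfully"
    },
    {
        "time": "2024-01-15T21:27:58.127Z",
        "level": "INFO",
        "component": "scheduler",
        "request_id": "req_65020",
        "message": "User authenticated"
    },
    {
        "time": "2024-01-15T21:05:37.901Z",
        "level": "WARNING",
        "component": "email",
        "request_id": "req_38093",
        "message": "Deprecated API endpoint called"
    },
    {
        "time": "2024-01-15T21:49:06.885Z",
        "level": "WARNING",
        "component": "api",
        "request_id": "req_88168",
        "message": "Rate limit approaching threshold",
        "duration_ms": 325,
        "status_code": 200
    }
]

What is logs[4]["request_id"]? "req_38093"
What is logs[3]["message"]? "User authenticated"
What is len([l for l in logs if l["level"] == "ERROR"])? 1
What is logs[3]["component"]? "scheduler"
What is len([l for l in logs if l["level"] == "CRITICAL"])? 0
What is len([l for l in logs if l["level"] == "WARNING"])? 2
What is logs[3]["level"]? "INFO"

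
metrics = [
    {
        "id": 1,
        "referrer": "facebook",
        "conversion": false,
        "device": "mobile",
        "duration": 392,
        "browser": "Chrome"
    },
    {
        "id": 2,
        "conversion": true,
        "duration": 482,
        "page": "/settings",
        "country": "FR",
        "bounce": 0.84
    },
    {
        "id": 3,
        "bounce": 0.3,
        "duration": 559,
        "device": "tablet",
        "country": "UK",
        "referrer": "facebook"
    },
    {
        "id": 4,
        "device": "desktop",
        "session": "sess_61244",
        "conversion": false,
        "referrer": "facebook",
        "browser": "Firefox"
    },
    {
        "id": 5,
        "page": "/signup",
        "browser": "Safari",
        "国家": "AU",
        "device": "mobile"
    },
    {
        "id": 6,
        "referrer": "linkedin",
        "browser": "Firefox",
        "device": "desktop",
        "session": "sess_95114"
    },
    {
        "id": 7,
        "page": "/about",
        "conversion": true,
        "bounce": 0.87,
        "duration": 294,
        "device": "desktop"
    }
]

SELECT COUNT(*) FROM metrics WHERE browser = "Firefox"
2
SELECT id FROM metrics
[1, 2, 3, 4, 5, 6, 7]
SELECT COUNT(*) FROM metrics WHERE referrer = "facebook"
3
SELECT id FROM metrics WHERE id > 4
[5, 6, 7]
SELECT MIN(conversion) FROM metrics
False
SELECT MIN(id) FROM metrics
1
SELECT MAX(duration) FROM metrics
559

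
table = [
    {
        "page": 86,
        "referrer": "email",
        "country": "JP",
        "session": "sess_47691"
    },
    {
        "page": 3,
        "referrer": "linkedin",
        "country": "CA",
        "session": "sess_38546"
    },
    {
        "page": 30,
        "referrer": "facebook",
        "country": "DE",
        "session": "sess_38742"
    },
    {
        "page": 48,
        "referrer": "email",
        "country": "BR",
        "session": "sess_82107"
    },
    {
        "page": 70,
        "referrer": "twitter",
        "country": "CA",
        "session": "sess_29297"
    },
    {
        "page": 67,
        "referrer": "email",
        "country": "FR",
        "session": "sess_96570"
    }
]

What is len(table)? 6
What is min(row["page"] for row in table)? 3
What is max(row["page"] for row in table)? 86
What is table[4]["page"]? 70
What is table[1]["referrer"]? "linkedin"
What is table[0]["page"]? 86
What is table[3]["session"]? "sess_82107"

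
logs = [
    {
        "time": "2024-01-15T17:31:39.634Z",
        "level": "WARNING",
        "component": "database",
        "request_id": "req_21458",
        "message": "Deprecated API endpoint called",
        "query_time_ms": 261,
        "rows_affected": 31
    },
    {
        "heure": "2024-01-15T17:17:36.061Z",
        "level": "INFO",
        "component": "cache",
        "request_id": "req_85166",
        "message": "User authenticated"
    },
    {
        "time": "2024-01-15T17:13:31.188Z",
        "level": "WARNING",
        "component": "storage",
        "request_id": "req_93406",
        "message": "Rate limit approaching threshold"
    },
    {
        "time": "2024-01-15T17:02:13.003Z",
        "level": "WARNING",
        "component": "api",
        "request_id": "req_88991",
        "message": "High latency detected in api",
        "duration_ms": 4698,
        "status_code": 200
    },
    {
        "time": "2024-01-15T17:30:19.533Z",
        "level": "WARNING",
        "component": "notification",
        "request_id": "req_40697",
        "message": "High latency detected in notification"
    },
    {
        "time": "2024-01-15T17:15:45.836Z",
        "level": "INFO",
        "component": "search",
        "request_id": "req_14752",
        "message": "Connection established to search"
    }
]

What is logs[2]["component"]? "storage"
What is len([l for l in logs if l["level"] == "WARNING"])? 4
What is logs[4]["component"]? "notification"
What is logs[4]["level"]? "WARNING"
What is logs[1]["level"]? "INFO"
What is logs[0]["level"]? "WARNING"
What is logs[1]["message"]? "User authenticated"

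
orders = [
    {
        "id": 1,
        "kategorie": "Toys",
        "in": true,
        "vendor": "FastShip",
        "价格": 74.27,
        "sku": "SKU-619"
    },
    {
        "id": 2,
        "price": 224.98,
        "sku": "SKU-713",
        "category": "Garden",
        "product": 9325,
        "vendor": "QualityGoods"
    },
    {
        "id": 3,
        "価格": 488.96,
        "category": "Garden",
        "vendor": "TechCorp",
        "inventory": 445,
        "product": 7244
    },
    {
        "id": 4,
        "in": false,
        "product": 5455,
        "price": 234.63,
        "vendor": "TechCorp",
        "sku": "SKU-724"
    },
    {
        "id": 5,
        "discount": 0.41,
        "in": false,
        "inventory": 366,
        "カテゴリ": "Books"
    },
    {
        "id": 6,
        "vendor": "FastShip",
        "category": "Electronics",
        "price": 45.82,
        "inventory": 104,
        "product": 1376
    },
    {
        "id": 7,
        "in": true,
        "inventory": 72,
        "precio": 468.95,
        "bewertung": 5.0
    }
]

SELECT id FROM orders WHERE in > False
[1, 7]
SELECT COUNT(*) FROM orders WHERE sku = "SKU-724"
1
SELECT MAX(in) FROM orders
True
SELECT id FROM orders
[1, 2, 3, 4, 5, 6, 7]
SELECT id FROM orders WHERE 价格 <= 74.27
[1]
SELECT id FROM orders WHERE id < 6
[1, 2, 3, 4, 5]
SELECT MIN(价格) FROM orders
74.27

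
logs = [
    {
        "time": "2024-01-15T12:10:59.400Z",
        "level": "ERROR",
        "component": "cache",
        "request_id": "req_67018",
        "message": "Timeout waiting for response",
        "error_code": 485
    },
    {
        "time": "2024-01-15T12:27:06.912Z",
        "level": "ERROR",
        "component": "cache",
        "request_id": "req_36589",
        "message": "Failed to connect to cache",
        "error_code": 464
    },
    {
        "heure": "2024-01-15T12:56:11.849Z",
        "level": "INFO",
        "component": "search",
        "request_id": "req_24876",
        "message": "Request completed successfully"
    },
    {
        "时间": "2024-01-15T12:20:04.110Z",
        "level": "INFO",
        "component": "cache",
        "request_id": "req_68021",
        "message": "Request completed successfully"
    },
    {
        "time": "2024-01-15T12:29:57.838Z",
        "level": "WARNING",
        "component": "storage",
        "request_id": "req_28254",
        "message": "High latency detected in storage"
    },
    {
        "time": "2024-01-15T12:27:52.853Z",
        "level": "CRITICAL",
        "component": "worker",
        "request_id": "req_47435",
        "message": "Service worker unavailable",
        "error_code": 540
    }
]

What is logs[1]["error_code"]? 464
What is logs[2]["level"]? "INFO"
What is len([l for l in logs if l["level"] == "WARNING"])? 1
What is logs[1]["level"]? "ERROR"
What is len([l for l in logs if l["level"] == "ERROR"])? 2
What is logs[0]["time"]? "2024-01-15T12:10:59.400Z"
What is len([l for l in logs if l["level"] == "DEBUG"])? 0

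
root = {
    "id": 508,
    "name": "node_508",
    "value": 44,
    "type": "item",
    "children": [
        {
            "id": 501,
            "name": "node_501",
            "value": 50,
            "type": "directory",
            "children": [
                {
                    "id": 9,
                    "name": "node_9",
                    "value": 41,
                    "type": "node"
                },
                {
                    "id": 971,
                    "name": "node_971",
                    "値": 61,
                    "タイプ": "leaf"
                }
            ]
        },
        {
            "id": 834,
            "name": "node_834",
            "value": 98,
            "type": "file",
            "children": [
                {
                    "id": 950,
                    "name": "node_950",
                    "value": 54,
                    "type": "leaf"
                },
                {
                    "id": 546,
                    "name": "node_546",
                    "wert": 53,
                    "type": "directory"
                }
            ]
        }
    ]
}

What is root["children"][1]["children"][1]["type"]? "directory"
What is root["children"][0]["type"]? "directory"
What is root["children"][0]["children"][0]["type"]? "node"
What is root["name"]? "node_508"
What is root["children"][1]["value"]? 98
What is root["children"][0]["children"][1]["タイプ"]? "leaf"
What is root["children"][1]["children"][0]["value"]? 54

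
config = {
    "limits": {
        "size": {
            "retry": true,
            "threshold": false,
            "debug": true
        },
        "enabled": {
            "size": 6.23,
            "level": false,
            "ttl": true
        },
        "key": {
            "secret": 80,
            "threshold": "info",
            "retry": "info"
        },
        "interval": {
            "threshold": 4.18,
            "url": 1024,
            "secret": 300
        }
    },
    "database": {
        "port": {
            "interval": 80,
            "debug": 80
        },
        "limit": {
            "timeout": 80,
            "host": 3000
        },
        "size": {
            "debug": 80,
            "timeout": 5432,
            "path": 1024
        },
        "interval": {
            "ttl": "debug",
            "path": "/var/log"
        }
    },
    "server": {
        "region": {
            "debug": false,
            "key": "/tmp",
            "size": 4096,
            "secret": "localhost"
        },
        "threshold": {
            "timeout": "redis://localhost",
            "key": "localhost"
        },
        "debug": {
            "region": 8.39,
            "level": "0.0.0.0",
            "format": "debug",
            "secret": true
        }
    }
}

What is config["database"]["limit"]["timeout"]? 80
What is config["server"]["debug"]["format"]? "debug"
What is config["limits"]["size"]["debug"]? True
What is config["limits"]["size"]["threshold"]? False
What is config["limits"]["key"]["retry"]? "info"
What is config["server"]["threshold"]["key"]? "localhost"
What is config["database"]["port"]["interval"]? 80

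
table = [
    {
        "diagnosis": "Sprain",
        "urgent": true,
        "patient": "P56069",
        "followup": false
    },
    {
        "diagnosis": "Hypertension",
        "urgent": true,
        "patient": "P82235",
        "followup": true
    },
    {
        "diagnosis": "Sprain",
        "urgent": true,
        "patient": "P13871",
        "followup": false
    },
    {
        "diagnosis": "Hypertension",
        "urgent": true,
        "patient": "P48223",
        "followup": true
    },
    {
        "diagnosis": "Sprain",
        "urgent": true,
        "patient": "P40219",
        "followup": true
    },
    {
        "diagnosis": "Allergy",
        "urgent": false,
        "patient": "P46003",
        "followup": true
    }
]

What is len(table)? 6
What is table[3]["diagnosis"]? "Hypertension"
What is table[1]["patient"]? "P82235"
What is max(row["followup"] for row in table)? True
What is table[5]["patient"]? "P46003"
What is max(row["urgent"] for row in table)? True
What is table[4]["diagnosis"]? "Sprain"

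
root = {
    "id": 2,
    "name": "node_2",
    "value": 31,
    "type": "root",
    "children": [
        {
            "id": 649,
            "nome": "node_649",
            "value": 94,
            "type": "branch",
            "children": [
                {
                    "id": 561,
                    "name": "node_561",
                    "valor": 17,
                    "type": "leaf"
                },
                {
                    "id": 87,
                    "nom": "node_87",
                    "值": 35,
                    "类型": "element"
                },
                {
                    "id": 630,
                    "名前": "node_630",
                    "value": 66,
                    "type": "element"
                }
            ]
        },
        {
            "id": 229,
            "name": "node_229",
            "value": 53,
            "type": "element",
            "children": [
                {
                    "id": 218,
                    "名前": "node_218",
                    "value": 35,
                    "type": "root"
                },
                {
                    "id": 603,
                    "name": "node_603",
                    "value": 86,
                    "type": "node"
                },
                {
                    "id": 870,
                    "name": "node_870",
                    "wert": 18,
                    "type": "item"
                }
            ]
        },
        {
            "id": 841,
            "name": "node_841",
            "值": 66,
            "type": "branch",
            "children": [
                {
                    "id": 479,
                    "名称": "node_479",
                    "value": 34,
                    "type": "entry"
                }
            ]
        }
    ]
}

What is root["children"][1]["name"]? "node_229"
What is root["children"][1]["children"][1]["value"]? 86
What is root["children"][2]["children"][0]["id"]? 479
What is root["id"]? 2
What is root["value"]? 31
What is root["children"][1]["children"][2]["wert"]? 18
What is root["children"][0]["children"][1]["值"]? 35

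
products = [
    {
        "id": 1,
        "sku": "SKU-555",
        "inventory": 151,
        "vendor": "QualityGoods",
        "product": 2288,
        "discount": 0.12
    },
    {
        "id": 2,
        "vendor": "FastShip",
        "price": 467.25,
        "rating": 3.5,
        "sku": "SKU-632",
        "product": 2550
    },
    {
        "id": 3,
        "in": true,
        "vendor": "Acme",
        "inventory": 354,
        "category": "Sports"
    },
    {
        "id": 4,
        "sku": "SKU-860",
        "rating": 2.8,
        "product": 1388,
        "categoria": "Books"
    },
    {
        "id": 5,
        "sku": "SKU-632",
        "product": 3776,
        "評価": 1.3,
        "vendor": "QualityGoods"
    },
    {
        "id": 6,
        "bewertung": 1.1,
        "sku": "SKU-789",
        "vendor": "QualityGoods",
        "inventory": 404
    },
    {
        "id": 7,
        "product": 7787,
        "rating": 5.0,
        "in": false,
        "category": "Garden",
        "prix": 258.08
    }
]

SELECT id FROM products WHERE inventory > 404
[]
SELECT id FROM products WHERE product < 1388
[]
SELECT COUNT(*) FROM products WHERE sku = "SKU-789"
1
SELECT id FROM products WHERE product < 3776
[1, 2, 4]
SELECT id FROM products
[1, 2, 3, 4, 5, 6, 7]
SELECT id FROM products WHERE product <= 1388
[4]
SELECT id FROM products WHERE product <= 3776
[1, 2, 4, 5]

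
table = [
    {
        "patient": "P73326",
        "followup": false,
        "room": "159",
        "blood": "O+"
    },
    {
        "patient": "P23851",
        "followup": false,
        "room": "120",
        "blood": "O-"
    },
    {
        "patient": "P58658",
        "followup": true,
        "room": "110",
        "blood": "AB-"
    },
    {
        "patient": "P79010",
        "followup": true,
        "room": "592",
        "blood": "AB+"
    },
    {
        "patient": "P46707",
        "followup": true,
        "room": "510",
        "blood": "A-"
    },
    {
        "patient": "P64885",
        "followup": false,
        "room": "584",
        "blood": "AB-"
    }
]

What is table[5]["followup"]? False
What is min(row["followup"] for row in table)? False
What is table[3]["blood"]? "AB+"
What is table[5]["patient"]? "P64885"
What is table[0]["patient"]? "P73326"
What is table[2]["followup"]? True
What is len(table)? 6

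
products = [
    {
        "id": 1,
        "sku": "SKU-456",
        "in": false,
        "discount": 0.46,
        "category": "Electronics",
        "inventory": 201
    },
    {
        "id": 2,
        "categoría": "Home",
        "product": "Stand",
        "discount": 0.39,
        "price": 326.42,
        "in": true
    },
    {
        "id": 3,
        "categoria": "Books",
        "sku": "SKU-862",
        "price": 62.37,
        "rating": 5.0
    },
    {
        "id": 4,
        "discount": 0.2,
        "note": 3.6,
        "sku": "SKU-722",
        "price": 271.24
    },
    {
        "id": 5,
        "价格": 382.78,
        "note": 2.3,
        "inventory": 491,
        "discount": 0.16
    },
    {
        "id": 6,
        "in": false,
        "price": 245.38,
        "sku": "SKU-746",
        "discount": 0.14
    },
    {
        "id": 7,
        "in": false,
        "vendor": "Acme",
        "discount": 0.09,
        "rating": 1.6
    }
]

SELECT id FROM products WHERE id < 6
[1, 2, 3, 4, 5]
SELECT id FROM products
[1, 2, 3, 4, 5, 6, 7]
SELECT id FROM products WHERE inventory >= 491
[5]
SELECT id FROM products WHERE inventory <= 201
[1]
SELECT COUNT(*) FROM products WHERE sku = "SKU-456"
1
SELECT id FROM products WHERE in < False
[]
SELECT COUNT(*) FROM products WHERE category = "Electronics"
1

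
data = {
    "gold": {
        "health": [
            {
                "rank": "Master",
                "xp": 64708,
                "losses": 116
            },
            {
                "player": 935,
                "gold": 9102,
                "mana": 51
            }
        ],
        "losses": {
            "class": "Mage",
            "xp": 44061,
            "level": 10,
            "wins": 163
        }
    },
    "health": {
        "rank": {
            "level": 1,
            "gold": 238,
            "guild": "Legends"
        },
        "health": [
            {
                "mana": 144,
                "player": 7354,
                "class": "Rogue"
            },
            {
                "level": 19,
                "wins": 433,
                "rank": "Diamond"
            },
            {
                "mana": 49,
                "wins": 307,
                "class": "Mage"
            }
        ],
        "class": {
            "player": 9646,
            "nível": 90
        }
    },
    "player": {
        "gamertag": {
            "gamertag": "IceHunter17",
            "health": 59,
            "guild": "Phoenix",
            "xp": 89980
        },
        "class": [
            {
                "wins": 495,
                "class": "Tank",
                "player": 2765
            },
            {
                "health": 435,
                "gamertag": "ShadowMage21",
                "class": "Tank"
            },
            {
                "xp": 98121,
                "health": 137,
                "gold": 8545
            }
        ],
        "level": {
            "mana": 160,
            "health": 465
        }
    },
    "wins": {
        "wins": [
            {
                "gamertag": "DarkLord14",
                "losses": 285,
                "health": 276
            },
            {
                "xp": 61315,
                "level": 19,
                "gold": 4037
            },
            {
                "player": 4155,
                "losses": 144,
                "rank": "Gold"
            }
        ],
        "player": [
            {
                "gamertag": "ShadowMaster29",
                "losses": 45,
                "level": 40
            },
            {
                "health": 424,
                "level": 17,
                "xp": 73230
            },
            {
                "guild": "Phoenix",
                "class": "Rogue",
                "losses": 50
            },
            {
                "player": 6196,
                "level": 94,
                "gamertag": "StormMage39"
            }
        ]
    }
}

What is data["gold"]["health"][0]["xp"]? 64708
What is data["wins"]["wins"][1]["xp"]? 61315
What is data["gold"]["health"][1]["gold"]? 9102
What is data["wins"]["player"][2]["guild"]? "Phoenix"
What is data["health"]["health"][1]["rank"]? "Diamond"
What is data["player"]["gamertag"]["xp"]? 89980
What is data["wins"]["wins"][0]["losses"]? 285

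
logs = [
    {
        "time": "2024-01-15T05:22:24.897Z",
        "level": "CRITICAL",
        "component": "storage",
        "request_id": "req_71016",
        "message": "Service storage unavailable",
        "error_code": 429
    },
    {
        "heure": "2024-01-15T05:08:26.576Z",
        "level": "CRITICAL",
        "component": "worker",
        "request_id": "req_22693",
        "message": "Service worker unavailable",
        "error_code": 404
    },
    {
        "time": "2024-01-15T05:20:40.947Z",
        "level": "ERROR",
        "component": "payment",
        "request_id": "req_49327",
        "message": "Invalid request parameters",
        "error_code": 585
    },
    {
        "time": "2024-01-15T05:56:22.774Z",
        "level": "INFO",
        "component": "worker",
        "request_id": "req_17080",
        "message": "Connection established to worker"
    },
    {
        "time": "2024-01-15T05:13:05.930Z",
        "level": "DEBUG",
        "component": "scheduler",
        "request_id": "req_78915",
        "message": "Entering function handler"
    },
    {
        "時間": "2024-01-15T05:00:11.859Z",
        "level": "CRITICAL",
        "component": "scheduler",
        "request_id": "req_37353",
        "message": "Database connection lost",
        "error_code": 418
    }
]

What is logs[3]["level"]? "INFO"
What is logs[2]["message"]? "Invalid request parameters"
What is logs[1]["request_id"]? "req_22693"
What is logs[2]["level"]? "ERROR"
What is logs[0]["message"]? "Service storage unavailable"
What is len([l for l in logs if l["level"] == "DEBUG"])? 1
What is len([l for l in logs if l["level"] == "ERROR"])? 1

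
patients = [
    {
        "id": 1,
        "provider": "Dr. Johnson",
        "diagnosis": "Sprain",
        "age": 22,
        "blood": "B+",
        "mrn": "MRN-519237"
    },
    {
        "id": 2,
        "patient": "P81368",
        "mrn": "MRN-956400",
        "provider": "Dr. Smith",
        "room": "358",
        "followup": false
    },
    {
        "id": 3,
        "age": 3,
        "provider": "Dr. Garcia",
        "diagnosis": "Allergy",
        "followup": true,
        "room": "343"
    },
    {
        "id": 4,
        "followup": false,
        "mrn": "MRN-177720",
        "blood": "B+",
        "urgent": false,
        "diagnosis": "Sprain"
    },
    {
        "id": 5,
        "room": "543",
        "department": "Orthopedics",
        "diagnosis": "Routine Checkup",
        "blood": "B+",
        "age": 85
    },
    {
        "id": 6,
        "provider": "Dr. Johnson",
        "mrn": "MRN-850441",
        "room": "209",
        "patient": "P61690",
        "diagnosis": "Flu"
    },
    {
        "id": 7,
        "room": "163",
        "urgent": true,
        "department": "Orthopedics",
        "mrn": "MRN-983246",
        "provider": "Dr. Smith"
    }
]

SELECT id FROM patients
[1, 2, 3, 4, 5, 6, 7]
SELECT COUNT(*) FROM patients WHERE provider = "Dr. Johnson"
2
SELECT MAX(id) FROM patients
7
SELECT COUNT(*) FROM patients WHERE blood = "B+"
3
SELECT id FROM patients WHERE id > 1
[2, 3, 4, 5, 6, 7]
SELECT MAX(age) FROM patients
85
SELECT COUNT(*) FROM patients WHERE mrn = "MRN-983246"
1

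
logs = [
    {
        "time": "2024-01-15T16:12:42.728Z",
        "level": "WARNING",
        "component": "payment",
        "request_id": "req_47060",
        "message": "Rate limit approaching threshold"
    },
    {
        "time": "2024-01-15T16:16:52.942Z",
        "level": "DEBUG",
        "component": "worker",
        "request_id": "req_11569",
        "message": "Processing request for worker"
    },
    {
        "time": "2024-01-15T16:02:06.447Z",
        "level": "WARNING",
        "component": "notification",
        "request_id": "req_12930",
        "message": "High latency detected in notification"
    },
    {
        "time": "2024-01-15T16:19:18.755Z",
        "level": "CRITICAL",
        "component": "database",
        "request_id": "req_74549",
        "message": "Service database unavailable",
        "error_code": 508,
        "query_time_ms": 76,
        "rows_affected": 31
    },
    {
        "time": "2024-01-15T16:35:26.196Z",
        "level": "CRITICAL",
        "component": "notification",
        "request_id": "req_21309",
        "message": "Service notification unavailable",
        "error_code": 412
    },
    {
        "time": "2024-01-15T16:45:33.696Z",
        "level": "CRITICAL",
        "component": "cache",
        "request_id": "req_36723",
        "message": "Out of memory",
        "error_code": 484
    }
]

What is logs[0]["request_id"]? "req_47060"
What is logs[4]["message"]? "Service notification unavailable"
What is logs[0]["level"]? "WARNING"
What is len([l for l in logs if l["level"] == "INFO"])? 0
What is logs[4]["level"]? "CRITICAL"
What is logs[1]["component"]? "worker"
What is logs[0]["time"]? "2024-01-15T16:12:42.728Z"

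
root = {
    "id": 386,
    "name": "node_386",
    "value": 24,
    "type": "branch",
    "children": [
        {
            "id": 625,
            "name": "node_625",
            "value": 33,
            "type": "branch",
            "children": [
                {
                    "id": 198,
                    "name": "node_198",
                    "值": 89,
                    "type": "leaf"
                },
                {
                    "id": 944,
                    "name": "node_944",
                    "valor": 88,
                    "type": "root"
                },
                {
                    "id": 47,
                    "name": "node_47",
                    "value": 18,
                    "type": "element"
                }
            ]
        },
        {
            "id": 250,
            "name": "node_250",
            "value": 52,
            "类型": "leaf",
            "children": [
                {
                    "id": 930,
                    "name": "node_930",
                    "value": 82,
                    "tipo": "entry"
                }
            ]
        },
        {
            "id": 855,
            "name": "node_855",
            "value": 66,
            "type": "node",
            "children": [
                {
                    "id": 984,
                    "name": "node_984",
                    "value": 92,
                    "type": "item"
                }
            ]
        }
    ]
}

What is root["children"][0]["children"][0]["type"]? "leaf"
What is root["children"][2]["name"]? "node_855"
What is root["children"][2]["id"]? 855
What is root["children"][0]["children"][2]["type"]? "element"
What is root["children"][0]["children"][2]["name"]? "node_47"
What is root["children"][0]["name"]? "node_625"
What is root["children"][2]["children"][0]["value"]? 92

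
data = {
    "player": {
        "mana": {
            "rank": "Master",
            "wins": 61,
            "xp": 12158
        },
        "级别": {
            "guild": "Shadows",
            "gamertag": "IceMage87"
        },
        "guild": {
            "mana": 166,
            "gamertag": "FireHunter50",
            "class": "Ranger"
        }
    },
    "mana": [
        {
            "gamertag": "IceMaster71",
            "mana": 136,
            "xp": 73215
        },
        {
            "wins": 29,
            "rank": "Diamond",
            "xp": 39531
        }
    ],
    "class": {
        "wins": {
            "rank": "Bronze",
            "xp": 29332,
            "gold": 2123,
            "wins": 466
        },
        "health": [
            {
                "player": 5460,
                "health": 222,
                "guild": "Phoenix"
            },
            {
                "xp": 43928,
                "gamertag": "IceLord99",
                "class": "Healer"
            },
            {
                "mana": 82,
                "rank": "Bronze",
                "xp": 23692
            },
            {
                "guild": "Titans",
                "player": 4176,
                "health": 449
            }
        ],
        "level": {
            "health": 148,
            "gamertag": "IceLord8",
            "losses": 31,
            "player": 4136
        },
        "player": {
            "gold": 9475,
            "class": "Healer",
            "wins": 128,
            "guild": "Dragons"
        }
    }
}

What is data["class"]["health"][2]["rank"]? "Bronze"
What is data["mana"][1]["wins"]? 29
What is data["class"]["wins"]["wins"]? 466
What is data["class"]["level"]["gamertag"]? "IceLord8"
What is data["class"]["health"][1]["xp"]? 43928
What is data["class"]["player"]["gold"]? 9475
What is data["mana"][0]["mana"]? 136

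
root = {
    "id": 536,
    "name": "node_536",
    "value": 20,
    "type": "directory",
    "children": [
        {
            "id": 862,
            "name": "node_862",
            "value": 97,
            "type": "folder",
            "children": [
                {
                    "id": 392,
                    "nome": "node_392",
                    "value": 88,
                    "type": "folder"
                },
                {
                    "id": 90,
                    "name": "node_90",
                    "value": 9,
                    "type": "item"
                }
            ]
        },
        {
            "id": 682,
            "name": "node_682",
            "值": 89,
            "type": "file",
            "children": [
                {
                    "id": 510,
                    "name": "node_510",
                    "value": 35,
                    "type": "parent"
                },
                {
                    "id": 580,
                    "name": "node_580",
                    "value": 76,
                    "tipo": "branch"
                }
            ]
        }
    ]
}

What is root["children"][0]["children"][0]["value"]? 88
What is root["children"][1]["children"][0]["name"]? "node_510"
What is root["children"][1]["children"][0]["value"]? 35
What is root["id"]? 536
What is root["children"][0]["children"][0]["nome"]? "node_392"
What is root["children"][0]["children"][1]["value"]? 9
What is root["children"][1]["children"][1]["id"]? 580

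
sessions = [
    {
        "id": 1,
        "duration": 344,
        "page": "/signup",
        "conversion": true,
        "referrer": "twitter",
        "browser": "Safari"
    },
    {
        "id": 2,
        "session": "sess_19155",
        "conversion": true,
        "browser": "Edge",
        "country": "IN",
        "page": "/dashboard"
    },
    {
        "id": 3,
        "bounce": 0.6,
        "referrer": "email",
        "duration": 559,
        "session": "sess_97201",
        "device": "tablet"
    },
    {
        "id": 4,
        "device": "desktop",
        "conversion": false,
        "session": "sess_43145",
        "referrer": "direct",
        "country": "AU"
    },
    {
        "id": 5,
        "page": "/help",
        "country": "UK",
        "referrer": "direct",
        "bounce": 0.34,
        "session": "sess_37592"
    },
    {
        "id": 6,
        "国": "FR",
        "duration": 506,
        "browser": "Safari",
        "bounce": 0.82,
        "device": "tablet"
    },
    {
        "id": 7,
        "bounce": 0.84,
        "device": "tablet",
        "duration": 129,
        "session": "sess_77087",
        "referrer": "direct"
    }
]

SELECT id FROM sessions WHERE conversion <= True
[1, 2, 4]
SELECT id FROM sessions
[1, 2, 3, 4, 5, 6, 7]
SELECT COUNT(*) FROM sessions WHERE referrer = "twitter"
1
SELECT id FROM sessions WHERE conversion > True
[]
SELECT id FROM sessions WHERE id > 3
[4, 5, 6, 7]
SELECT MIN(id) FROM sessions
1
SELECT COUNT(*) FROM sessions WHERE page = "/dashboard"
1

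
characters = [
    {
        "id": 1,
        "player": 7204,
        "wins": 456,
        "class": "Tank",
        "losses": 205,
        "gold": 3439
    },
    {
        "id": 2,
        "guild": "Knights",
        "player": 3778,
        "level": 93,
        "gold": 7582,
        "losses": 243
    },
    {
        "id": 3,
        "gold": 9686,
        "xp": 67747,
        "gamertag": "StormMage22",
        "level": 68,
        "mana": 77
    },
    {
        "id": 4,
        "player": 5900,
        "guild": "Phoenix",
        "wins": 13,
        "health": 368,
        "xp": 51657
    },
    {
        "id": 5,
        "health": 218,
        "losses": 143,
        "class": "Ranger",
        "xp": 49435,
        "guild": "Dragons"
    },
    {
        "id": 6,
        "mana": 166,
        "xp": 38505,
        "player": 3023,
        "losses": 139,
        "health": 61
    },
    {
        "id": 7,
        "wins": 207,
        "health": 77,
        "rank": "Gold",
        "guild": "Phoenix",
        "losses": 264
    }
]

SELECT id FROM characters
[1, 2, 3, 4, 5, 6, 7]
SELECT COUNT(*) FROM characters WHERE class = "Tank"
1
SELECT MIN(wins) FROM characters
13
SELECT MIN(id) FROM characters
1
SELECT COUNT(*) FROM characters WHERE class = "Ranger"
1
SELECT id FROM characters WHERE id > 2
[3, 4, 5, 6, 7]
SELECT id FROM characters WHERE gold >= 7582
[2, 3]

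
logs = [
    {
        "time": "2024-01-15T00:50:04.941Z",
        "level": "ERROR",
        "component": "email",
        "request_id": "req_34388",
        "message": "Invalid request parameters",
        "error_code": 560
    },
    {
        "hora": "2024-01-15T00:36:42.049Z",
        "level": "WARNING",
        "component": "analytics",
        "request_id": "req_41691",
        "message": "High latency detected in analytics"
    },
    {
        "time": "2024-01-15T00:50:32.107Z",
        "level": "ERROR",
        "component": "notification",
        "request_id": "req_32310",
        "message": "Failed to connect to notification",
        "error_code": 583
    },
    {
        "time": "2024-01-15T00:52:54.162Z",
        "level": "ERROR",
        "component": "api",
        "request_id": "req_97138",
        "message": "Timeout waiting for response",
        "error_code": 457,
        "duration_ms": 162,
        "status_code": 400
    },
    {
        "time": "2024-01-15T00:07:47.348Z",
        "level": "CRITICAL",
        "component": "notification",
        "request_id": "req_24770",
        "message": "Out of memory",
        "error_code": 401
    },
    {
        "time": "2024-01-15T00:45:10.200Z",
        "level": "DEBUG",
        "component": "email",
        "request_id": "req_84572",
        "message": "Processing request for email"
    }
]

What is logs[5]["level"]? "DEBUG"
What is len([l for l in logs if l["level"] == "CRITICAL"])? 1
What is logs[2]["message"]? "Failed to connect to notification"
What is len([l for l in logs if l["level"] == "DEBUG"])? 1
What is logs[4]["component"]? "notification"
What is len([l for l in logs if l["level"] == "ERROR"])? 3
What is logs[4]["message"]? "Out of memory"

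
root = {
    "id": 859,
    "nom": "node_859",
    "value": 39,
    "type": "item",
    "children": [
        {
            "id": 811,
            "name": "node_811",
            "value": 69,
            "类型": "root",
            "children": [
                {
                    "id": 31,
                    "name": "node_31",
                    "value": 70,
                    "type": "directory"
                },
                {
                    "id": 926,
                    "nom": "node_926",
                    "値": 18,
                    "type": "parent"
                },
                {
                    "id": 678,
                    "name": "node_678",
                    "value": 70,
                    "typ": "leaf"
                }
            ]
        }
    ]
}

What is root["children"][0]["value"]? 69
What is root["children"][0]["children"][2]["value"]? 70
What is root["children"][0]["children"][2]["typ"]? "leaf"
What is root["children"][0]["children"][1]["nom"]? "node_926"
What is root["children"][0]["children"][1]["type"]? "parent"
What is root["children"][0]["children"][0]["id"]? 31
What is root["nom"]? "node_859"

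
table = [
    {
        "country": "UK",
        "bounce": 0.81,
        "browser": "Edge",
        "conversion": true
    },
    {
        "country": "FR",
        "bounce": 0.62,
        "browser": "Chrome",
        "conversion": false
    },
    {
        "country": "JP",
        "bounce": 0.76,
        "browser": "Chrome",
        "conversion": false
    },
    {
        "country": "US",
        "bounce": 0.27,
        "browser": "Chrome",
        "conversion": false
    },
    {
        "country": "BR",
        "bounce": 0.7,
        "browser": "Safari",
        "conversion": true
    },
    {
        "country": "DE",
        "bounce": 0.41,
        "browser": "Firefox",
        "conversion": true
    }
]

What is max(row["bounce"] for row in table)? 0.81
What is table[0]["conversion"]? True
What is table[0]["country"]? "UK"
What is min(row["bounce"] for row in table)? 0.27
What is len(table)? 6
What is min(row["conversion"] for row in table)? False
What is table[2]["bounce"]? 0.76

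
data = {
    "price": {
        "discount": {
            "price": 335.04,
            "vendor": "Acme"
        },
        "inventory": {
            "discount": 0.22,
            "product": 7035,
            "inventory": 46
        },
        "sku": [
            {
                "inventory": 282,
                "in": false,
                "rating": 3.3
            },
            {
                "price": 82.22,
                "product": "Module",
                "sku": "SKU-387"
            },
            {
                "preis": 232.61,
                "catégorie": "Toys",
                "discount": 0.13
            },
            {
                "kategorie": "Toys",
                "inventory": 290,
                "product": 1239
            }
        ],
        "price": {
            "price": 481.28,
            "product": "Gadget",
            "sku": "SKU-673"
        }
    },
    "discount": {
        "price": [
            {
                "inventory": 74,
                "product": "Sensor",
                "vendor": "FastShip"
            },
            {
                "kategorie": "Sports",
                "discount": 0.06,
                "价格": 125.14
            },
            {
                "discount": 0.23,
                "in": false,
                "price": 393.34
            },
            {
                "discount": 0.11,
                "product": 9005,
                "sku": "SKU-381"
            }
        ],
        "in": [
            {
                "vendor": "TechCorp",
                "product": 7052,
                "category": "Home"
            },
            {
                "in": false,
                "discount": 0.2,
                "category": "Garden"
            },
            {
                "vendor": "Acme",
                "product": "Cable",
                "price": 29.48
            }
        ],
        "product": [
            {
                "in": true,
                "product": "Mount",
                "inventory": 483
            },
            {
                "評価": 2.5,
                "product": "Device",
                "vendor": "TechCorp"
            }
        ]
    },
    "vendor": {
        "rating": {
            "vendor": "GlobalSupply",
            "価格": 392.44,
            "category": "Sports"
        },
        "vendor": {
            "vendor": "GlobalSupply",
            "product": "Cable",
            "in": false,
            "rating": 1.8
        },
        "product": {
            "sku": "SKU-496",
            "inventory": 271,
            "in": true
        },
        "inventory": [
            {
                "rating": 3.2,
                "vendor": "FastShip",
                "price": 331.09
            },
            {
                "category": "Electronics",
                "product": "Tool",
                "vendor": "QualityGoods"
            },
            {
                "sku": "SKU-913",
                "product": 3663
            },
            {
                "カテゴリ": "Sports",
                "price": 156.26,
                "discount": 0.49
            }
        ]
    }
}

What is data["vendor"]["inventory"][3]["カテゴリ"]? "Sports"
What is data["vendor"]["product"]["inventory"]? 271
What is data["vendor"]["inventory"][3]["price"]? 156.26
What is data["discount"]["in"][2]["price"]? 29.48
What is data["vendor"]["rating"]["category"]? "Sports"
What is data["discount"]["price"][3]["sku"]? "SKU-381"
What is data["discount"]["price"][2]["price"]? 393.34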